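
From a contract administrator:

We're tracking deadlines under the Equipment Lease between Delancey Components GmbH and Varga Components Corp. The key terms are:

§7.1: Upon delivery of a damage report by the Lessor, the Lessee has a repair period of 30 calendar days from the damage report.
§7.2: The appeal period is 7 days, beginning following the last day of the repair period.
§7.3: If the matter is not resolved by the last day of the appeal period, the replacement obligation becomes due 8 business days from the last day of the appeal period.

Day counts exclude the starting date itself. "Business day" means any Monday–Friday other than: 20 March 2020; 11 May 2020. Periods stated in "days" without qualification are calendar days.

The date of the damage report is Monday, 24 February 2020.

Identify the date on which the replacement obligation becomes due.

13 April 2020

The last day of the repair period: 24 February 2020 + 30 days = 25 March 2020.
The last day of the appeal period: 25 March 2020 + 7 days = 1 April 2020.
The date on which the replacement obligation becomes due: counting 8 business days from Wednesday, 1 April 2020 (Apr 2, Apr 3, Apr 6, Apr 7, Apr 8, Apr 9, Apr 10, Apr 13, skipping weekends) reaches Monday, 13 April 2020.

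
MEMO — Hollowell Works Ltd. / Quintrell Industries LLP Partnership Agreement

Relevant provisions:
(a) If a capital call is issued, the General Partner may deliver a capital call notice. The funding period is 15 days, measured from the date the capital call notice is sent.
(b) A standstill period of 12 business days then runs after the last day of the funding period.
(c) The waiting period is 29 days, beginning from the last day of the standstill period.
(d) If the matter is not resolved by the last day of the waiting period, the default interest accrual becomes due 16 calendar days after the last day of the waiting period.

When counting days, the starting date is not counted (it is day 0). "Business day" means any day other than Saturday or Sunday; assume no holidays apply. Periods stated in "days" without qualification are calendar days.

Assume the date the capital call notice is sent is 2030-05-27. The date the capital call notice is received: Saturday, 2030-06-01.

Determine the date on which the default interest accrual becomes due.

2030-08-11

The last day of the funding period: 15 calendar days after 2030-05-27 is 2030-06-11.
From Tuesday, 2030-06-11, 12 business days (Jun 12, Jun 13, Jun 14, Jun 17, …, Jun 25, Jun 26, Jun 27, skipping weekends) brings us to Thursday, 2030-06-27, which is the last day of the standstill period.
The last day of the waiting period: 2030-06-27 + 29 days = 2030-07-26.
Adding 16 calendar days to 2030-07-26 gives 2030-08-11, which is the date on which the default interest accrual becomes due.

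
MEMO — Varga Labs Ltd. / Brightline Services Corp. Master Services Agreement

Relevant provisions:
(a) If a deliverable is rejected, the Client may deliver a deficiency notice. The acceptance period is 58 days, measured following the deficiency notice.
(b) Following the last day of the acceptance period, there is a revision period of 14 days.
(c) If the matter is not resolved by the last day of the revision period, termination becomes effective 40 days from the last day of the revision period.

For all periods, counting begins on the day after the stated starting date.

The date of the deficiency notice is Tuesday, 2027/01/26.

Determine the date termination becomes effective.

Adding 58 calendar days to 2027/01/26 gives 2027/03/25, which is the last day of the acceptance period.
The last day of the revision period: 14 calendar days after 2027/03/25 is 2027/04/08.
Adding 40 calendar days to 2027/04/08 gives 2027/05/18, which is the date termination becomes effective.

2027/05/18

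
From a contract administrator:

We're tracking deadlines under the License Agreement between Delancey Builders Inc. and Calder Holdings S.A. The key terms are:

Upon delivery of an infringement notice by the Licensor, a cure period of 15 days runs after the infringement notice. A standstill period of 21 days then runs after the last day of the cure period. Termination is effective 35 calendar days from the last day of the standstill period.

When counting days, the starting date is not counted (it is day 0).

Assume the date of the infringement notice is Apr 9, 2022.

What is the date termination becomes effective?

The last day of the cure period: 15 calendar days after Apr 9, 2022 is Apr 24, 2022.
The last day of the standstill period: 21 calendar days after Apr 24, 2022 is May 15, 2022.
The date termination becomes effective: 35 calendar days after May 15, 2022 is Jun 19, 2022.

Jun 19, 2022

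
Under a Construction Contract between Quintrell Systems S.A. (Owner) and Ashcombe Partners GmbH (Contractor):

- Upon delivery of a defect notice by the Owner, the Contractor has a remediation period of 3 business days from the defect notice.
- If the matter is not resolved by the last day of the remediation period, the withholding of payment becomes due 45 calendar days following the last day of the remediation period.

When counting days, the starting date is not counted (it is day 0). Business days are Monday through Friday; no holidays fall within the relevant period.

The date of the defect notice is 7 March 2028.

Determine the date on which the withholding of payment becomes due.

From Tuesday, 7 March 2028, 3 business days (Mar 8, Mar 9, Mar 10, skipping weekends) brings us to Friday, 10 March 2028, which is the last day of the remediation period.
Adding 45 calendar days to 10 March 2028 gives 24 April 2028, which is the date on which the withholding of payment becomes due.

24 April 2028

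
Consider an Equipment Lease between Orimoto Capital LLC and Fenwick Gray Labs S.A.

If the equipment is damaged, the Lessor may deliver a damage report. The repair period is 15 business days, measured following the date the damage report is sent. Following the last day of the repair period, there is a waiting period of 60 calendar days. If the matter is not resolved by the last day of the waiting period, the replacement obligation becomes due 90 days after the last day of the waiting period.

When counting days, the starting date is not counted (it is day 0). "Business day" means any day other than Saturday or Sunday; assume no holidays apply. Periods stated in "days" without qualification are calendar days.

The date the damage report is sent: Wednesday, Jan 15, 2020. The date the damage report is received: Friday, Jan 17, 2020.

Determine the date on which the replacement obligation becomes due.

The last day of the repair period: counting 15 business days from Wednesday, Jan 15, 2020 (Jan 16, Jan 17, Jan 20, Jan 21, …, Feb 3, Feb 4, Feb 5, skipping weekends) reaches Wednesday, Feb 5, 2020.
The last day of the waiting period: 60 calendar days after Feb 5, 2020 is Apr 5, 2020.
The date on which the replacement obligation becomes due: 90 calendar days after Apr 5, 2020 is Jul 4, 2020.

Jul 4, 2020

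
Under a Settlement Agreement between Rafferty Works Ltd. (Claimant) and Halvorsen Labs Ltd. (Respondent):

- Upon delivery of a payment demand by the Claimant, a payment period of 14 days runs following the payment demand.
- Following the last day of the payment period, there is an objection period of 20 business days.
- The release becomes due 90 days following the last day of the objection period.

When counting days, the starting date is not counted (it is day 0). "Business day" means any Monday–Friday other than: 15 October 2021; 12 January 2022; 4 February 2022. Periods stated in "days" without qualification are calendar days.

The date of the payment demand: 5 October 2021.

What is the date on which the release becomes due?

Adding 14 calendar days to 5 October 2021 gives 19 October 2021, which is the last day of the payment period.
From Tuesday, 19 October 2021, 20 business days (Oct 20, Oct 21, Oct 22, Oct 25, …, Nov 12, Nov 15, Nov 16, skipping weekends) brings us to Tuesday, 16 November 2021, which is the last day of the objection period.
The date on which the release becomes due: 90 calendar days after 16 November 2021 is 14 February 2022.

14 February 2022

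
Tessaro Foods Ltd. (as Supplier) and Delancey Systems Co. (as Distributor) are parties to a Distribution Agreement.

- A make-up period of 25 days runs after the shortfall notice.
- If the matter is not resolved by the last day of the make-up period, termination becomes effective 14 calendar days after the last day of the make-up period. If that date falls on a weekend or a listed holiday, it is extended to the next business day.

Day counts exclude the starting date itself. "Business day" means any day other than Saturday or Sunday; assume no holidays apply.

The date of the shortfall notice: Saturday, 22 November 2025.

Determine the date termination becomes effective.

The last day of the make-up period: 22 November 2025 + 25 days = 17 December 2025.
Adding 14 calendar days to 17 December 2025 gives 31 December 2025, which is the date termination becomes effective. 31 December 2025 is a Wednesday, so no roll-forward applies.

31 December 2025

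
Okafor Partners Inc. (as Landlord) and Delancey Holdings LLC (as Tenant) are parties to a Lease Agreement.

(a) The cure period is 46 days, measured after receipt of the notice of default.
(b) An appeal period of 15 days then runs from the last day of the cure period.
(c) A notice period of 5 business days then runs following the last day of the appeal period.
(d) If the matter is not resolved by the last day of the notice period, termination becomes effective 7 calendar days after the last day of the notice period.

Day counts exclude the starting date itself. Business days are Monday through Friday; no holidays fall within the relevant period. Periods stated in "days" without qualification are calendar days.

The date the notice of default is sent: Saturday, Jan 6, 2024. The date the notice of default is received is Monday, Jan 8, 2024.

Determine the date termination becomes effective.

The last day of the cure period: Jan 8, 2024 + 46 days = Feb 23, 2024.
Adding 15 calendar days to Feb 23, 2024 gives Mar 9, 2024, which is the last day of the appeal period.
The last day of the notice period: 5 business days after Saturday, Mar 9, 2024, skipping weekends — Mar 11, Mar 12, Mar 13, Mar 14, Mar 15 — lands on Friday, Mar 15, 2024.
Adding 7 calendar days to Mar 15, 2024 gives Mar 22, 2024, which is the date termination becomes effective.

Mar 22, 2024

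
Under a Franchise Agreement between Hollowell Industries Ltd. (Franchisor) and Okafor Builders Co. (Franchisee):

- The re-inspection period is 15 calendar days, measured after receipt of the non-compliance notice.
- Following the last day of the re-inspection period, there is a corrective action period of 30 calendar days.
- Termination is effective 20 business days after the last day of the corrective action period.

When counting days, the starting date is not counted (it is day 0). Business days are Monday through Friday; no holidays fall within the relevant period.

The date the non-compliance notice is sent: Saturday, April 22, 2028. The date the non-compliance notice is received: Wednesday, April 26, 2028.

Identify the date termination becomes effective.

Adding 15 calendar days to April 26, 2028 gives May 11, 2028, which is the last day of the re-inspection period.
The last day of the corrective action period: May 11, 2028 + 30 days = June 10, 2028.
The date termination becomes effective: counting 20 business days from Saturday, June 10, 2028 (Jun 12, Jun 13, Jun 14, Jun 15, …, Jul 5, Jul 6, Jul 7, skipping weekends) reaches Friday, July 7, 2028.

July 7, 2028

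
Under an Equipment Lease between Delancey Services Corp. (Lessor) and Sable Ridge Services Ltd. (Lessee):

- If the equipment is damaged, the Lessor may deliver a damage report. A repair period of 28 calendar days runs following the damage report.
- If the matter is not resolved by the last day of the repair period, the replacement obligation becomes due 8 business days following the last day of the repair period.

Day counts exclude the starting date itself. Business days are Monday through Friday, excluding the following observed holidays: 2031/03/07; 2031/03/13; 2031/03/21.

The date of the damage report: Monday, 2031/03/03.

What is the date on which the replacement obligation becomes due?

2031/04/10

Adding 28 calendar days to 2031/03/03 gives 2031/03/31, which is the last day of the repair period.
The date on which the replacement obligation becomes due: counting 8 business days from Monday, 2031/03/31 (Apr 1, Apr 2, Apr 3, Apr 4, Apr 7, Apr 8, Apr 9, Apr 10, skipping weekends) reaches Thursday, 2031/04/10.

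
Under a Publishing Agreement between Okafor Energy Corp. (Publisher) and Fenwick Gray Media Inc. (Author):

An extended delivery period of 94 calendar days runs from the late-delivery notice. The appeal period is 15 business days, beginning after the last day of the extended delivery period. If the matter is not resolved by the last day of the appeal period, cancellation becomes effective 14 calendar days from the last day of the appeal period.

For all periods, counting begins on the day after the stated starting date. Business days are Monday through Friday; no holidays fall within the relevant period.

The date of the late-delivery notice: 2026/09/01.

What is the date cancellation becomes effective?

2027/01/08

The last day of the extended delivery period: 2026/09/01 + 94 days = 2026/12/04.
From Friday, 2026/12/04, 15 business days (Dec 7, Dec 8, Dec 9, Dec 10, …, Dec 23, Dec 24, Dec 25, skipping weekends) brings us to Friday, 2026/12/25, which is the last day of the appeal period.
Adding 14 calendar days to 2026/12/25 gives 2027/01/08, which is the date cancellation becomes effective.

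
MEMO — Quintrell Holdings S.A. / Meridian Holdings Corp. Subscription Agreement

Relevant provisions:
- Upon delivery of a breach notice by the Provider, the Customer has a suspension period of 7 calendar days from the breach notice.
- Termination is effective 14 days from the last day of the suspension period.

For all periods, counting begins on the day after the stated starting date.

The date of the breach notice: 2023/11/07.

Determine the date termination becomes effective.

2023/11/28

Adding 7 calendar days to 2023/11/07 gives 2023/11/14, which is the last day of the suspension period.
The date termination becomes effective: 2023/11/14 + 14 days = 2023/11/28.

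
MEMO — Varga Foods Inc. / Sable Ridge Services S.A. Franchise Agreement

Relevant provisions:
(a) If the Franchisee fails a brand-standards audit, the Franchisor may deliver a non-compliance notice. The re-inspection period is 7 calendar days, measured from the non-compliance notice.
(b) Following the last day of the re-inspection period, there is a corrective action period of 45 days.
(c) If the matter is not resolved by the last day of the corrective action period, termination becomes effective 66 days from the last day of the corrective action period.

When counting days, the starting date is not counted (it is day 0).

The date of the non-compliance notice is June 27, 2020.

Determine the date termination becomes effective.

October 23, 2020

Adding 7 calendar days to June 27, 2020 gives July 4, 2020, which is the last day of the re-inspection period.
The last day of the corrective action period: 45 calendar days after July 4, 2020 is August 18, 2020.
The date termination becomes effective: 66 calendar days after August 18, 2020 is October 23, 2020.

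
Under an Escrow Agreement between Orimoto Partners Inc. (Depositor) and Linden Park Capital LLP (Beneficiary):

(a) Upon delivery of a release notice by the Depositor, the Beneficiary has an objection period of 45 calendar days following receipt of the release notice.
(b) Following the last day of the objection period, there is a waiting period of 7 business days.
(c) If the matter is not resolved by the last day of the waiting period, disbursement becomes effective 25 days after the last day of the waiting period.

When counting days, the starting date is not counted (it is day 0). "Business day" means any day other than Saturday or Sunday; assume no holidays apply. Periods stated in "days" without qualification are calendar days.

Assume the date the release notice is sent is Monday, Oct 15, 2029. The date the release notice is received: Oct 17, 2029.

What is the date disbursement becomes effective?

Jan 5, 2030

Adding 45 calendar days to Oct 17, 2029 gives Dec 1, 2029, which is the last day of the objection period.
The last day of the waiting period: 7 business days after Saturday, Dec 1, 2029, skipping weekends — Dec 3, Dec 4, Dec 5, Dec 6, Dec 7, Dec 10, Dec 11 — lands on Tuesday, Dec 11, 2029.
The date disbursement becomes effective: 25 calendar days after Dec 11, 2029 is Jan 5, 2030.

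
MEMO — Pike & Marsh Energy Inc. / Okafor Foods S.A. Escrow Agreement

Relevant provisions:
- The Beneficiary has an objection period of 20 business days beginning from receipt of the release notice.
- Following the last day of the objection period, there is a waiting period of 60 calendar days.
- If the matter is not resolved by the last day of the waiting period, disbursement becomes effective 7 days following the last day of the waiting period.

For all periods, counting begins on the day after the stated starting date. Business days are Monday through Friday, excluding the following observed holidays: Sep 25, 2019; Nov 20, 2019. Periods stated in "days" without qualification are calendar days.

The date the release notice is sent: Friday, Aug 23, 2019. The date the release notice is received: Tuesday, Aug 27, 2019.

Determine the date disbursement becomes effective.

Nov 30, 2019

The last day of the objection period: 20 business days after Tuesday, Aug 27, 2019, skipping weekends — Aug 28, Aug 29, Aug 30, Sep 2, …, Sep 20, Sep 23, Sep 24 — lands on Tuesday, Sep 24, 2019.
The last day of the waiting period: Sep 24, 2019 + 60 days = Nov 23, 2019.
Adding 7 calendar days to Nov 23, 2019 gives Nov 30, 2019, which is the date disbursement becomes effective.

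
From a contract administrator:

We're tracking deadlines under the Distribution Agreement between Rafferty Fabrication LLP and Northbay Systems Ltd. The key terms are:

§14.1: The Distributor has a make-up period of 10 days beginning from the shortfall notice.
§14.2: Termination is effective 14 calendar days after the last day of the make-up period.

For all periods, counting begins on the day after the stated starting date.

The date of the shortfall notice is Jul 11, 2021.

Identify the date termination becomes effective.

Aug 4, 2021

The last day of the make-up period: Jul 11, 2021 + 10 days = Jul 21, 2021.
The date termination becomes effective: Jul 21, 2021 + 14 days = Aug 4, 2021.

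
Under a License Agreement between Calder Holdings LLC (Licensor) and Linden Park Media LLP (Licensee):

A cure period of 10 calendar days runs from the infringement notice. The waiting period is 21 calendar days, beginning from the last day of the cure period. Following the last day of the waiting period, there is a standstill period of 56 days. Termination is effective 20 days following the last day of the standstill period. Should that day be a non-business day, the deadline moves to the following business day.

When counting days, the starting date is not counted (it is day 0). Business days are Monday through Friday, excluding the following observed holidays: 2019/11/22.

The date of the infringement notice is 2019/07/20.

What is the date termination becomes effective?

The last day of the cure period: 2019/07/20 + 10 days = 2019/07/30.
The last day of the waiting period: 21 calendar days after 2019/07/30 is 2019/08/20.
Adding 56 calendar days to 2019/08/20 gives 2019/10/15, which is the last day of the standstill period.
Adding 20 calendar days to 2019/10/15 gives 2019/11/04, which is the date termination becomes effective. 2019/11/04 is a Monday and is not a listed holiday, so no roll-forward applies.

2019/11/04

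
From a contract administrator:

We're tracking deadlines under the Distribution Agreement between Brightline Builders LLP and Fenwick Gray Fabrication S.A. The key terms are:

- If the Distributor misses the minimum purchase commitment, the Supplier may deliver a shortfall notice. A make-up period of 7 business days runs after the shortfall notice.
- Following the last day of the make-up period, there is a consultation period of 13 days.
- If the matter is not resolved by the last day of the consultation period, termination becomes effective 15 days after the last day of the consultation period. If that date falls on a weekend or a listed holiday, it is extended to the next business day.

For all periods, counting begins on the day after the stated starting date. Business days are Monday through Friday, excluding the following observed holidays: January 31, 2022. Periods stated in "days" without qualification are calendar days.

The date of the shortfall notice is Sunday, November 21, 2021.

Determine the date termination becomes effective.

December 28, 2021

The last day of the make-up period: counting 7 business days from Sunday, November 21, 2021 (Nov 22, Nov 23, Nov 24, Nov 25, Nov 26, Nov 29, Nov 30, skipping weekends) reaches Tuesday, November 30, 2021.
The last day of the consultation period: 13 calendar days after November 30, 2021 is December 13, 2021.
The date termination becomes effective: December 13, 2021 + 15 days = December 28, 2021. December 28, 2021 is a Tuesday and is not a listed holiday, so no roll-forward applies.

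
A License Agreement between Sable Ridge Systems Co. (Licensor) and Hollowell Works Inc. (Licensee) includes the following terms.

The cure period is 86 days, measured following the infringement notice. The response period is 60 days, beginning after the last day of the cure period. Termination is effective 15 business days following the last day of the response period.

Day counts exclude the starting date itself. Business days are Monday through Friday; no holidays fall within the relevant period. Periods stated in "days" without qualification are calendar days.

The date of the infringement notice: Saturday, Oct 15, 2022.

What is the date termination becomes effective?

The last day of the cure period: Oct 15, 2022 + 86 days = Jan 9, 2023.
The last day of the response period: 60 calendar days after Jan 9, 2023 is Mar 10, 2023.
The date termination becomes effective: counting 15 business days from Friday, Mar 10, 2023 (Mar 13, Mar 14, Mar 15, Mar 16, …, Mar 29, Mar 30, Mar 31, skipping weekends) reaches Friday, Mar 31, 2023.

Mar 31, 2023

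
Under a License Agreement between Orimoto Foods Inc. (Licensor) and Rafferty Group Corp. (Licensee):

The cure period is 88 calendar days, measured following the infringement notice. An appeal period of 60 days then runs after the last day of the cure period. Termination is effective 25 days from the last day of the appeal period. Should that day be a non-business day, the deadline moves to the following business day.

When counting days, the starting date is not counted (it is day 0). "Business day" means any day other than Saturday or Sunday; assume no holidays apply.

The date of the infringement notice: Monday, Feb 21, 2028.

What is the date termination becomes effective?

The last day of the cure period: 88 calendar days after Feb 21, 2028 is May 19, 2028.
The last day of the appeal period: May 19, 2028 + 60 days = Jul 18, 2028.
Adding 25 calendar days to Jul 18, 2028 gives Aug 12, 2028, which is the date termination becomes effective. That falls on a Saturday, so it rolls to the next business day, Monday, Aug 14, 2028.

Aug 14, 2028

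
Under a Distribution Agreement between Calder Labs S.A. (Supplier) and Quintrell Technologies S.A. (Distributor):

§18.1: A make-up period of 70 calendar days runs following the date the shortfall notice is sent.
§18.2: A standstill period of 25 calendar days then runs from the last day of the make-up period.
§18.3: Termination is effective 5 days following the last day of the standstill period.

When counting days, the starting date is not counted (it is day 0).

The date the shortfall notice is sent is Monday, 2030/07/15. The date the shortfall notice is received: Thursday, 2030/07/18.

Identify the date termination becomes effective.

The last day of the make-up period: 70 calendar days after 2030/07/15 is 2030/09/23.
The last day of the standstill period: 2030/09/23 + 25 days = 2030/10/18.
The date termination becomes effective: 5 calendar days after 2030/10/18 is 2030/10/23.

2030/10/23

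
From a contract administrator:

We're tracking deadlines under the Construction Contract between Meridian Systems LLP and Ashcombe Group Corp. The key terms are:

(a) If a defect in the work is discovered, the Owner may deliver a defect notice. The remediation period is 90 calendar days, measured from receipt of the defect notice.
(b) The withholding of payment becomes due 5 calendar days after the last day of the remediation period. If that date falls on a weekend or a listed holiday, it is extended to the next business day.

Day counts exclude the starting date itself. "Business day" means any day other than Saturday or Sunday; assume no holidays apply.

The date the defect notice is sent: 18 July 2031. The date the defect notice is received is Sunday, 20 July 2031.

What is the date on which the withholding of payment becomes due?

The last day of the remediation period: 20 July 2031 + 90 days = 18 October 2031.
Adding 5 calendar days to 18 October 2031 gives 23 October 2031, which is the date on which the withholding of payment becomes due. 23 October 2031 is a Thursday, so no roll-forward applies.

23 October 2031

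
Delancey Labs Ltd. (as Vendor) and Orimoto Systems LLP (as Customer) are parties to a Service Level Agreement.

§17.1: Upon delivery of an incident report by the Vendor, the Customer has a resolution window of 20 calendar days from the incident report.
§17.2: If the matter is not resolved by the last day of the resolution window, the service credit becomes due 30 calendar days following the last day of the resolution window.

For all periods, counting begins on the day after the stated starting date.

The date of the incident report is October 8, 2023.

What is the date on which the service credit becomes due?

November 27, 2023

Adding 20 calendar days to October 8, 2023 gives October 28, 2023, which is the last day of the resolution window.
The date on which the service credit becomes due: 30 calendar days after October 28, 2023 is November 27, 2023.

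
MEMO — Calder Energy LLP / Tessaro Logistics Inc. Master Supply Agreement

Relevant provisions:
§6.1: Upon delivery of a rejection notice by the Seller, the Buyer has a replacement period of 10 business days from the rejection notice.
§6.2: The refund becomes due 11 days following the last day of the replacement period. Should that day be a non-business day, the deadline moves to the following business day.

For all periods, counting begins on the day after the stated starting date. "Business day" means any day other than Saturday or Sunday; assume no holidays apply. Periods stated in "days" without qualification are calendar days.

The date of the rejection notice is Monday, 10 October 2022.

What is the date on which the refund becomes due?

The last day of the replacement period: 10 business days after Monday, 10 October 2022, skipping weekends — Oct 11, Oct 12, Oct 13, Oct 14, Oct 17, Oct 18, Oct 19, Oct 20, Oct 21, Oct 24 — lands on Monday, 24 October 2022.
The date on which the refund becomes due: 11 calendar days after 24 October 2022 is 4 November 2022. 4 November 2022 is a Friday, so no roll-forward applies.

4 November 2022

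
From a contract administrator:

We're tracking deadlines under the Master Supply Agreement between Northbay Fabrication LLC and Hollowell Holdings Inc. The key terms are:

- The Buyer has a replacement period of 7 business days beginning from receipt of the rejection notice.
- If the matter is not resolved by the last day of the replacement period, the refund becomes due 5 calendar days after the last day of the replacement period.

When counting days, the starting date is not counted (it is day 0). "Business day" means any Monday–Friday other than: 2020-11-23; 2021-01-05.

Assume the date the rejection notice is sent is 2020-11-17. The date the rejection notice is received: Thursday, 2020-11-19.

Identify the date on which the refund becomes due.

The last day of the replacement period: 7 business days after Thursday, 2020-11-19, skipping weekends and the listed holiday on Nov 23 — Nov 20, Nov 24, Nov 25, Nov 26, Nov 27, Nov 30, Dec 1 — lands on Tuesday, 2020-12-01.
The date on which the refund becomes due: 5 calendar days after 2020-12-01 is 2020-12-06.

2020-12-06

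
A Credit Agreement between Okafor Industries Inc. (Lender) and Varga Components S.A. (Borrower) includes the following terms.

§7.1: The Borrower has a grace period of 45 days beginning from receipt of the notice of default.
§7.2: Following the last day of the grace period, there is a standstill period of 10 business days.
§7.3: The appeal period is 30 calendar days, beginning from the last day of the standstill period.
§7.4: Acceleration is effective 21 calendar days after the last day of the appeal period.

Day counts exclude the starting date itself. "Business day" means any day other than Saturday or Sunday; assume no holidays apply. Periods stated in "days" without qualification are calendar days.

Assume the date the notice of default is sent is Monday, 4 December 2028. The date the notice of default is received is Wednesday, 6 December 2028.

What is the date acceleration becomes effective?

The last day of the grace period: 45 calendar days after 6 December 2028 is 20 January 2029.
The last day of the standstill period: 10 business days after Saturday, 20 January 2029, skipping weekends — Jan 22, Jan 23, Jan 24, Jan 25, Jan 26, Jan 29, Jan 30, Jan 31, Feb 1, Feb 2 — lands on Friday, 2 February 2029.
The last day of the appeal period: 2 February 2029 + 30 days = 4 March 2029.
The date acceleration becomes effective: 4 March 2029 + 21 days = 25 March 2029.

25 March 2029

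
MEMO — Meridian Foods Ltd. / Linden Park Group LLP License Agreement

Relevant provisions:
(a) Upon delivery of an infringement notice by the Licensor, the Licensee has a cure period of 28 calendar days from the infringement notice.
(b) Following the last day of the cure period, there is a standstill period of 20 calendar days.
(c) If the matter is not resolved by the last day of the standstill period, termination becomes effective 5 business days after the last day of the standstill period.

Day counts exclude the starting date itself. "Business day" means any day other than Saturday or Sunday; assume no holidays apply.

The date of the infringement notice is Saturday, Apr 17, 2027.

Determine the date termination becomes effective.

Jun 11, 2027

The last day of the cure period: Apr 17, 2027 + 28 days = May 15, 2027.
The last day of the standstill period: 20 calendar days after May 15, 2027 is Jun 4, 2027.
The date termination becomes effective: counting 5 business days from Friday, Jun 4, 2027 (Jun 7, Jun 8, Jun 9, Jun 10, Jun 11, skipping weekends) reaches Friday, Jun 11, 2027.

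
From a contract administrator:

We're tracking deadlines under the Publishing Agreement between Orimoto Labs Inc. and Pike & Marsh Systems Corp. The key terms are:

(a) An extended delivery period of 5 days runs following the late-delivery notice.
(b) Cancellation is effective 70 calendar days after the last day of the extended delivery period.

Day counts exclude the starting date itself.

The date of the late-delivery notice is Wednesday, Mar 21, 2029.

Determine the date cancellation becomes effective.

The last day of the extended delivery period: Mar 21, 2029 + 5 days = Mar 26, 2029.
The date cancellation becomes effective: Mar 26, 2029 + 70 days = Jun 4, 2029.

Jun 4, 2029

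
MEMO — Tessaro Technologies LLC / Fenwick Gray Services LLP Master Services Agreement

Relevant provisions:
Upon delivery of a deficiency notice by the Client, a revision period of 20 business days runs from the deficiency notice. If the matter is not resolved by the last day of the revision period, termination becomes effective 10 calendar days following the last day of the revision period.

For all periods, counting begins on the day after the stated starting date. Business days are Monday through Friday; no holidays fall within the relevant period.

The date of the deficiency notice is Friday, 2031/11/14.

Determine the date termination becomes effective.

The last day of the revision period: counting 20 business days from Friday, 2031/11/14 (Nov 17, Nov 18, Nov 19, Nov 20, …, Dec 10, Dec 11, Dec 12, skipping weekends) reaches Friday, 2031/12/12.
The date termination becomes effective: 2031/12/12 + 10 days = 2031/12/22.

2031/12/22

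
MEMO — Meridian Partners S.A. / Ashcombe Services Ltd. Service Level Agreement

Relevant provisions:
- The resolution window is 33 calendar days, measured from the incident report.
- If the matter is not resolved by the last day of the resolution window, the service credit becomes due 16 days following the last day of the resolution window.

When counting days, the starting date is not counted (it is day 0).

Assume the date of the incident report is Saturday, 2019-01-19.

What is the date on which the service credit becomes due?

Adding 33 calendar days to 2019-01-19 gives 2019-02-21, which is the last day of the resolution window.
The date on which the service credit becomes due: 16 calendar days after 2019-02-21 is 2019-03-09.

2019-03-09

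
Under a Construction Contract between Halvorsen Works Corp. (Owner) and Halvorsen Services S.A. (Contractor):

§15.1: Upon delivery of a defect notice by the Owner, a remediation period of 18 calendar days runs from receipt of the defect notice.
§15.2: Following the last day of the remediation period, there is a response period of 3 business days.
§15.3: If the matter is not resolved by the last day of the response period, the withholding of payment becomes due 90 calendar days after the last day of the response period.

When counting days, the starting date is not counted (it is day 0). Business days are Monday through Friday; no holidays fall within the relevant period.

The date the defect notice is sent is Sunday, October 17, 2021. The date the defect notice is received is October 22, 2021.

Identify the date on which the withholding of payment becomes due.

February 10, 2022

Adding 18 calendar days to October 22, 2021 gives November 9, 2021, which is the last day of the remediation period.
The last day of the response period: 3 business days after Tuesday, November 9, 2021, skipping weekends — Nov 10, Nov 11, Nov 12 — lands on Friday, November 12, 2021.
The date on which the withholding of payment becomes due: November 12, 2021 + 90 days = February 10, 2022.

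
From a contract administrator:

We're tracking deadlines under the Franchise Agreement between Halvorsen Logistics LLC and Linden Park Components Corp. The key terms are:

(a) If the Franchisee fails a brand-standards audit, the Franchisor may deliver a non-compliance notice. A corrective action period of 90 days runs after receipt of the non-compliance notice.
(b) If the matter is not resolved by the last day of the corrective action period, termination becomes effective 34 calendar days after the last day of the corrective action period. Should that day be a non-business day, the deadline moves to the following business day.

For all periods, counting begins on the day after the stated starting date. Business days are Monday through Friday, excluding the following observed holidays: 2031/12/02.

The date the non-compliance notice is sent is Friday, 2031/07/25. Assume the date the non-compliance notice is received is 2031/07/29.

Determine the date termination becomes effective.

The last day of the corrective action period: 90 calendar days after 2031/07/29 is 2031/10/27.
Adding 34 calendar days to 2031/10/27 gives 2031/11/30, which is the date termination becomes effective. That falls on a Sunday, so it rolls to the next business day, Monday, 2031/12/01.

2031/12/01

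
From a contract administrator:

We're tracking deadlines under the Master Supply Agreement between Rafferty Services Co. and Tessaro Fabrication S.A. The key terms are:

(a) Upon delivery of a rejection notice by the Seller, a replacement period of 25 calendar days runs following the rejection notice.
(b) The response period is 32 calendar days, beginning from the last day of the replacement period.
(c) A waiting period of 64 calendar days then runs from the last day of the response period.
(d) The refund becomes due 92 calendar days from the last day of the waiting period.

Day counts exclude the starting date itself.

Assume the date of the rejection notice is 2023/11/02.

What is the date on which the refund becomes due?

2024/06/02

The last day of the replacement period: 2023/11/02 + 25 days = 2023/11/27.
The last day of the response period: 32 calendar days after 2023/11/27 is 2023/12/29.
The last day of the waiting period: 2023/12/29 + 64 days = 2024/03/02.
Adding 92 calendar days to 2024/03/02 gives 2024/06/02, which is the date on which the refund becomes due.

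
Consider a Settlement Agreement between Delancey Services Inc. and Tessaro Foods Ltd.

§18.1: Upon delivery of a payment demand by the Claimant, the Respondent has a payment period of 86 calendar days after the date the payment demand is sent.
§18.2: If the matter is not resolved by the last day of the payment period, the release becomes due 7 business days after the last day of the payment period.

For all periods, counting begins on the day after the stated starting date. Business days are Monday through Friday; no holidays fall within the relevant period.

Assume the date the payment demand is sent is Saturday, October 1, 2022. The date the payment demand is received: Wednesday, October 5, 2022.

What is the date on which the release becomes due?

Adding 86 calendar days to October 1, 2022 gives December 26, 2022, which is the last day of the payment period.
From Monday, December 26, 2022, 7 business days (Dec 27, Dec 28, Dec 29, Dec 30, Jan 2, Jan 3, Jan 4, skipping weekends) brings us to Wednesday, January 4, 2023, which is the date on which the release becomes due.

January 4, 2023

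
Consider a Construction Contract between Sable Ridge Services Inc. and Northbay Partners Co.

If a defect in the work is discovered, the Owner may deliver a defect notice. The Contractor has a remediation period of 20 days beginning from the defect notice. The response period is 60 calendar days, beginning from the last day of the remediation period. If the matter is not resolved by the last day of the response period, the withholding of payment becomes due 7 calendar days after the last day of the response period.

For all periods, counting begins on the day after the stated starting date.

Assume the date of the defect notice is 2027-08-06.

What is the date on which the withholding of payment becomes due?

Adding 20 calendar days to 2027-08-06 gives 2027-08-26, which is the last day of the remediation period.
The last day of the response period: 60 calendar days after 2027-08-26 is 2027-10-25.
The date on which the withholding of payment becomes due: 7 calendar days after 2027-10-25 is 2027-11-01.

2027-11-01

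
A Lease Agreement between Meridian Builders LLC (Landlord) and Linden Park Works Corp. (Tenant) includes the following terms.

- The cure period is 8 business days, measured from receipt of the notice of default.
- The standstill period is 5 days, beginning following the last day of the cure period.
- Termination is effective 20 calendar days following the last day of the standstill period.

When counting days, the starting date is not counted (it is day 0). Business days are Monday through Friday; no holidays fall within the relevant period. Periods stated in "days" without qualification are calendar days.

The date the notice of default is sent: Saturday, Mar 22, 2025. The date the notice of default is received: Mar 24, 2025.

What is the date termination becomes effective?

The last day of the cure period: 8 business days after Monday, Mar 24, 2025, skipping weekends — Mar 25, Mar 26, Mar 27, Mar 28, Mar 31, Apr 1, Apr 2, Apr 3 — lands on Thursday, Apr 3, 2025.
The last day of the standstill period: 5 calendar days after Apr 3, 2025 is Apr 8, 2025.
Adding 20 calendar days to Apr 8, 2025 gives Apr 28, 2025, which is the date termination becomes effective.

Apr 28, 2025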